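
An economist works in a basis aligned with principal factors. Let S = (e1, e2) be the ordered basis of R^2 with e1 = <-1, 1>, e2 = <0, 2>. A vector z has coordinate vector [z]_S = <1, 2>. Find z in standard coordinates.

<-1, 5>

The coordinates say z = e1 + 2e2; adding the scaled basis vectors gives <-1, 5>.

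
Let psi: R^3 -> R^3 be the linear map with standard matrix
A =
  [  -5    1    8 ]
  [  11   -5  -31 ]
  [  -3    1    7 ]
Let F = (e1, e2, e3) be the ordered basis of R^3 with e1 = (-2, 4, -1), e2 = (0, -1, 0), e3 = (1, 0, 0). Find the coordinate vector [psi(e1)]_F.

(-3, -1, 0)

Column 1 of [psi]_F is the F-coordinate vector of psi(e1).
In standard coordinates psi(e1) = A e1 = (6, -11, 3).
Converting to F: (6, -11, 3) = -3e1 - e2 + 0·e3, so the coordinate vector is (-3, -1, 0).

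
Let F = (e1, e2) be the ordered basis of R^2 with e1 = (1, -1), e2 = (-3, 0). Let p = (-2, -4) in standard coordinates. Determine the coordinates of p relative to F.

(4, 2)

Write p = c_1 e1 + c_2 e2 and solve for the c_i.
System: c_1 - 3c_2 = -2, -c_1 + 0c_2 = -4; solving gives c_1 = 4, c_2 = 2.
Check: 4e1 + 2e2 = (-2, -4).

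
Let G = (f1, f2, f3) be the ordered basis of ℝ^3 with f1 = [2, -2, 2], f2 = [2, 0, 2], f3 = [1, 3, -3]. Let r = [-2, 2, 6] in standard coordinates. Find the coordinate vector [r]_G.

Write r = c_1 f1 + ... + c_3 f3 and solve for the c_i.
Gaussian elimination on [M | r] yields c = (-4, 4, -2).
Check: -4f1 + 4f2 - 2f3 = [-2, 2, 6].

[-4, 4, -2]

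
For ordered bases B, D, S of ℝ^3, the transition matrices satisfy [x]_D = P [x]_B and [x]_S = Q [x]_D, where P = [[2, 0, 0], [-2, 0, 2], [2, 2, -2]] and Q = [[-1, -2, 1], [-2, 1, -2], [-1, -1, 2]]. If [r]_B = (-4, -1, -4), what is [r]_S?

First [r]_D = P [r]_B = (-8, 0, -2).
Then [r]_S = Q [r]_D = (6, 20, 4).

(6, 20, 4)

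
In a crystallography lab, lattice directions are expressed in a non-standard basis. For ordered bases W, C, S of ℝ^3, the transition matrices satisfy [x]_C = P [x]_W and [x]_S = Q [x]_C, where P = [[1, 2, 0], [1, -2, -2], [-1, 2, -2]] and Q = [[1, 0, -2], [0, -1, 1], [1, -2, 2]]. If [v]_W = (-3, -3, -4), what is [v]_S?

(-19, -6, -21)

Composing the changes, [v]_S = Q P [v]_W.
Q P = [[3, -2, 4], [-2, 4, 0], [-3, 10, 0]]; applying this to (-3, -3, -4) gives (-19, -6, -21).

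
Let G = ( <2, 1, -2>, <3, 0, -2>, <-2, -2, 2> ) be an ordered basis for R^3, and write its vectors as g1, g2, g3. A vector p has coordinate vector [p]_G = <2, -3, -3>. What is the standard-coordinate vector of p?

By definition p = 2g1 - 3g2 - 3g3.
Summing componentwise gives <1, 8, -4>.

<1, 8, -4>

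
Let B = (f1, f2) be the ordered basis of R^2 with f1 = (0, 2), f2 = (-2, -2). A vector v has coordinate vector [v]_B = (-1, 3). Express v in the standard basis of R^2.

(-6, -8)

v = M [v]_B, where M has columns f1, f2.
Carrying out the matrix-vector product, v = (-6, -8).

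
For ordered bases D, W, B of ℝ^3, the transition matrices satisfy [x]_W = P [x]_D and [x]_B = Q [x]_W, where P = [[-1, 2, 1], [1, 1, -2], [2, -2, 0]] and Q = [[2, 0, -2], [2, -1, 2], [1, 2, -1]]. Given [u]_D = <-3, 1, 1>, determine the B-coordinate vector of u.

<28, 0, 6>

First [u]_W = P [u]_D = <6, -4, -8>.
Then [u]_B = Q [u]_W = <28, 0, 6>.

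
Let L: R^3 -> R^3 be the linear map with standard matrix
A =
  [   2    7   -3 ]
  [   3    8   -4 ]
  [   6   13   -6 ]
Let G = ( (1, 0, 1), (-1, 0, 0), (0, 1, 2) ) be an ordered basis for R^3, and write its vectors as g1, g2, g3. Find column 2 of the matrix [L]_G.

Compute L(g2) = A g2 = (-2, -3, -6) in standard coordinates.
Then write this in G-coordinates: solve for y in y_1 g1 + ... + y_3 g3 = (-2, -3, -6).
This gives y = (0, 2, -3), which is column 2 of [L]_G.

(0, 2, -3)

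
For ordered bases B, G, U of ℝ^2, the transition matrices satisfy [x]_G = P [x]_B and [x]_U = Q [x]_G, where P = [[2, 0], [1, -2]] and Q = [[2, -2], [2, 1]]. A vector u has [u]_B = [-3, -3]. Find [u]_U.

[-18, -9]

Apply P to get G-coordinates [-6, 3], then Q to get U-coordinates.
The result is [u]_U = [-18, -9].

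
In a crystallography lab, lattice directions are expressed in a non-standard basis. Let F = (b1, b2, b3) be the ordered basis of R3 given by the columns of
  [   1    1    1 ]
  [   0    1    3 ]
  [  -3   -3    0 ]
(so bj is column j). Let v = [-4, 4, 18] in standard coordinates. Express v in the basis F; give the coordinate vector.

[v]_F is the unique c with M c = v, where M has columns b1, ..., b3.
Gaussian elimination on [M | v] yields c = (-4, -2, 2).
Check: -4b1 - 2b2 + 2b3 = [-4, 4, 18].

[-4, -2, 2]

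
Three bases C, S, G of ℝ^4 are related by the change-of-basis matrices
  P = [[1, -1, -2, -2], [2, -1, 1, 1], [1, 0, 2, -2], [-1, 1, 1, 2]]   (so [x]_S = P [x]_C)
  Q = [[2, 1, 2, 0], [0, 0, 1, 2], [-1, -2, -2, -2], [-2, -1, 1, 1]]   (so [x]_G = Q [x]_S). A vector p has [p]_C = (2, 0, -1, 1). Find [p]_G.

(4, -4, -4, -11)

Apply P to get S-coordinates (2, 4, -2, -1), then Q to get G-coordinates.
The result is [p]_G = (4, -4, -4, -11).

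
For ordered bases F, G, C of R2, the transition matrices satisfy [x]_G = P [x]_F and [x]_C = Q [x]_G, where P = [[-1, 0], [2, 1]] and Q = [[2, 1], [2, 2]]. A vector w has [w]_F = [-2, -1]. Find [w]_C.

First [w]_G = P [w]_F = [2, -5].
Then [w]_C = Q [w]_G = [-1, -6].

[-1, -6]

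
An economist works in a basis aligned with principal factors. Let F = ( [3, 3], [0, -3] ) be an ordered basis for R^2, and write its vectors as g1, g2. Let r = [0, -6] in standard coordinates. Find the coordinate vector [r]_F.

Write r = c_1 g1 + c_2 g2 and solve for the c_i.
System: 3c_1 + 0c_2 = 0, 3c_1 - 3c_2 = -6; solving gives c_1 = 0, c_2 = 2.
Check: 0·g1 + 2g2 = [0, -6].

[0, 2]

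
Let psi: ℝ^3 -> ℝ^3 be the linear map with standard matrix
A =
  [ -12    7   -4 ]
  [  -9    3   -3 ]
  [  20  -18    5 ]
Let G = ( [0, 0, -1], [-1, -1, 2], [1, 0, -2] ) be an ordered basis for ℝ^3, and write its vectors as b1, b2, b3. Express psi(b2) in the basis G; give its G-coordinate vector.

[-2, 0, -3]

Column 2 of [psi]_G is the G-coordinate vector of psi(b2).
In standard coordinates psi(b2) = A b2 = [-3, 0, 8].
Converting to G: [-3, 0, 8] = -2b1 + 0·b2 - 3b3, so the coordinate vector is [-2, 0, -3].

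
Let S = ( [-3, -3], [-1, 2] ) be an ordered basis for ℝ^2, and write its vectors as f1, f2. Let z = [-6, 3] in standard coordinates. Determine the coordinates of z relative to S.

[z]_S is the unique c with M c = z, where M has columns f1, f2.
System: -3c_1 - c_2 = -6, -3c_1 + 2c_2 = 3; solving gives c_1 = 1, c_2 = 3.
Check: f1 + 3f2 = [-6, 3].

[1, 3]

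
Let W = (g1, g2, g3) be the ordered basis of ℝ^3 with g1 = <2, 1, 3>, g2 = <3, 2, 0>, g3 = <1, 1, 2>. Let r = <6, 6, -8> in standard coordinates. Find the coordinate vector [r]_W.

<-4, 4, 2>

We seek scalars with c_1 g1 + ... + c_3 g3 = r; equivalently solve M c = r where the columns of M are g1, ..., g3.
Gaussian elimination on [M | r] yields c = (-4, 4, 2).
Check: -4g1 + 4g2 + 2g3 = <6, 6, -8>.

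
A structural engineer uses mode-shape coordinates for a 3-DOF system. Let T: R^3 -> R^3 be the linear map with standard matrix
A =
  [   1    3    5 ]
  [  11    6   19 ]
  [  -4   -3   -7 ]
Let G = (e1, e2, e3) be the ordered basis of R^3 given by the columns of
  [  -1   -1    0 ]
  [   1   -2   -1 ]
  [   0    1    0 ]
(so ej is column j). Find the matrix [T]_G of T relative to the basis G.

[[-3, -1, 0], [1, 3, 3], [0, -3, 0]]

The j-th column of [T]_G is [T(ej)]_G.
T(e1) = A e1 = (2, -5, 1) = -3e1 + e2 + 0·e3, so column 1 is (-3, 1, 0).
Repeating for e2, e3 and assembling the columns gives [[-3, -1, 0], [1, 3, 3], [0, -3, 0]].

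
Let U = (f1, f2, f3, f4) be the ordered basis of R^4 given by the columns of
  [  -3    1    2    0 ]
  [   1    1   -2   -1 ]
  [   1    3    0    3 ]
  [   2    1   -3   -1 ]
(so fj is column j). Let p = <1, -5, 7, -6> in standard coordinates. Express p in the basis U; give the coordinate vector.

<1, 0, 2, 2>

Write p = c_1 f1 + ... + c_4 f4 and solve for the c_i.
Gaussian elimination on [M | p] yields c = (1, 0, 2, 2).
Check: f1 + 0·f2 + 2f3 + 2f4 = <1, -5, 7, -6>.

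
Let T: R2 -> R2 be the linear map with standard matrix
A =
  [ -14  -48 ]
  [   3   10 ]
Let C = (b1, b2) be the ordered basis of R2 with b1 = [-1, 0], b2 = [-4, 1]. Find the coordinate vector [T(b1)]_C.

[-2, -3]

Column 1 of [T]_C is the C-coordinate vector of T(b1).
In standard coordinates T(b1) = A b1 = [14, -3].
Converting to C: [14, -3] = -2b1 - 3b2, so the coordinate vector is [-2, -3].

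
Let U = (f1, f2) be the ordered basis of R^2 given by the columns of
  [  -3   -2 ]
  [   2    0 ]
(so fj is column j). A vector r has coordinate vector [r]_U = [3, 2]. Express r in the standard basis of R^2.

r = M [r]_U, where M has columns f1, f2.
Carrying out the matrix-vector product, r = [-13, 6].

[-13, 6]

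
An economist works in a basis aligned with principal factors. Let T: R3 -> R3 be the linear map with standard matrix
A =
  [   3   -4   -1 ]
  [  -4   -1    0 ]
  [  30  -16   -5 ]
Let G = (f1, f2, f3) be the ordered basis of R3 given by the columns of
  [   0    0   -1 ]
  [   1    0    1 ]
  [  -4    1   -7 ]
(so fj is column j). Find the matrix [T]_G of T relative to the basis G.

Let P have columns f1, ..., f3. Then [T]_G = P^(-1) A P.
Here det P = -1, so P^(-1) is integer; computing A P first and then P^(-1)(A P) gives [[-1, -1, 3], [0, -2, 1], [0, 1, 0]].

[[-1, -1, 3], [0, -2, 1], [0, 1, 0]]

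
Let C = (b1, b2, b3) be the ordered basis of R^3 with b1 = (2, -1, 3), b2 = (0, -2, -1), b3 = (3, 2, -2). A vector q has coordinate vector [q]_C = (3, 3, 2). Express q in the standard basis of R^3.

(12, -5, 2)

By definition q = 3b1 + 3b2 + 2b3.
Summing componentwise gives (12, -5, 2).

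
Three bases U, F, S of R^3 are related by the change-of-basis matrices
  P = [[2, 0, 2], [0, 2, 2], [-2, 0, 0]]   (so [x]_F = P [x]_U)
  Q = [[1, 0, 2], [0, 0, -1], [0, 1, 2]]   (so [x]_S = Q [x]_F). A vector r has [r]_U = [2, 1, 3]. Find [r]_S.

Apply P to get F-coordinates [10, 8, -4], then Q to get S-coordinates.
The result is [r]_S = [2, 4, 0].

[2, 4, 0]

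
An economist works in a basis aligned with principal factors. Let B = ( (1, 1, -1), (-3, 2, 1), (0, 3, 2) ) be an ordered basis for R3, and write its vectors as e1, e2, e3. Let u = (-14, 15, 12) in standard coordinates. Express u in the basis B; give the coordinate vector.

Write u = c_1 e1 + ... + c_3 e3 and solve for the c_i.
Solving this 3x3 system gives c = (-2, 4, 3).
Check: -2e1 + 4e2 + 3e3 = (-14, 15, 12).

(-2, 4, 3)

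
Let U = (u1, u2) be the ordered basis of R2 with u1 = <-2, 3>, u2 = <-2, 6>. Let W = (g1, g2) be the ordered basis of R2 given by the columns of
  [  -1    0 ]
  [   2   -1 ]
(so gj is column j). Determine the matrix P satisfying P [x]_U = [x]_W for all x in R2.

Column j of P is [uj]_W, since P maps U-coordinates to W-coordinates.
Expressing u1 in W: u1 = 2g1 + g2, so column 1 of P is <2, 1>.
Doing the same for each uj gives P = [[2, 2], [1, -2]].

[[2, 2], [1, -2]]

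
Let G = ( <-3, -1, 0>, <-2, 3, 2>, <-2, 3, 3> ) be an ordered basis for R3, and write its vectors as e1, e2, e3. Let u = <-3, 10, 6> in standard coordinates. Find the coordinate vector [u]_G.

We seek scalars with c_1 e1 + ... + c_3 e3 = u; equivalently solve M c = u where the columns of M are e1, ..., e3.
Row-reducing the augmented matrix [M | u] gives c = (-1, 3, 0).
Check: -e1 + 3e2 + 0·e3 = <-3, 10, 6>.

<-1, 3, 0>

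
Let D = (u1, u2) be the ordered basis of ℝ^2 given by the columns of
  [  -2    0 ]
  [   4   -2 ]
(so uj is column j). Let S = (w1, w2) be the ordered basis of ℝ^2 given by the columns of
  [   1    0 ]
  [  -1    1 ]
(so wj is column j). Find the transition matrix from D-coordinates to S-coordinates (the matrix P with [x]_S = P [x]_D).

[[-2, 0], [2, -2]]

Column j of P is [uj]_S, since P maps D-coordinates to S-coordinates.
Expressing u1 in S: u1 = -2w1 + 2w2, so column 1 of P is [-2, 2].
Doing the same for each uj gives P = [[-2, 0], [2, -2]].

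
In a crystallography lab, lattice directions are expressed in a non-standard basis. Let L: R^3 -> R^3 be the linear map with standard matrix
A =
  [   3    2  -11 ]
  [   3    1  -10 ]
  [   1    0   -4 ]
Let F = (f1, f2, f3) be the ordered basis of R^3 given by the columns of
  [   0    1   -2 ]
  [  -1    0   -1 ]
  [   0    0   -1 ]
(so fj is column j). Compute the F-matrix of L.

The j-th column of [L]_F is [L(fj)]_F.
L(f1) = A f1 = (-2, -1, 0) = f1 - 2f2 + 0·f3, so column 1 is (1, -2, 0).
Repeating for f2, f3 and assembling the columns gives [[1, -2, -1], [-2, 1, -1], [0, -1, -2]].

[[1, -2, -1], [-2, 1, -1], [0, -1, -2]]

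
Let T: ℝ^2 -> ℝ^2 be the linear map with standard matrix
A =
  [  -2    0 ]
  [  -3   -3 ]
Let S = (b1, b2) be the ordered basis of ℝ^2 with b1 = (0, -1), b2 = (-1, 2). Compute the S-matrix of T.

[[-3, -1], [0, -2]]

With P the matrix whose columns are b1, b2, [T]_S = P^(-1) A P.
Column by column: T(b1) = A b1 = (0, 3); its S-coordinates (-3, 0) give column 1.
Continuing for each basis vector yields [T]_S = [[-3, -1], [0, -2]].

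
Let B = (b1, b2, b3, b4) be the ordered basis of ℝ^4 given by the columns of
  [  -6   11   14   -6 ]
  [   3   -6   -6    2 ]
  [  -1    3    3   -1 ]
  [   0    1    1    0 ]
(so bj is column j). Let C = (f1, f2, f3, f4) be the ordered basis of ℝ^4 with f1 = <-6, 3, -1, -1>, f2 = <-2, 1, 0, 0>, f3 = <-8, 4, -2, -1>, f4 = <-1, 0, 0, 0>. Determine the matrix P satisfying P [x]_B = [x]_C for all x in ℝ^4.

[[-1, 1, 1, -1], [2, -1, -1, 1], [1, -2, -2, 1], [0, 1, -2, 2]]

Column j of P is [bj]_C, since P maps B-coordinates to C-coordinates.
Expressing b1 in C: b1 = -f1 + 2f2 + f3 + 0·f4, so column 1 of P is <-1, 2, 1, 0>.
Doing the same for each bj gives P = [[-1, 1, 1, -1], [2, -1, -1, 1], [1, -2, -2, 1], [0, 1, -2, 2]].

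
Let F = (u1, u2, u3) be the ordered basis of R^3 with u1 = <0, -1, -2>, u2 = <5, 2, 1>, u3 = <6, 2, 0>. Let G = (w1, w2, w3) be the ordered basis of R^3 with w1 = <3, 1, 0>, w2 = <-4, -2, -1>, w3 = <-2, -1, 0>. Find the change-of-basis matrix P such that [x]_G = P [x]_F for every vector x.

[[2, 1, 2], [2, -1, 0], [-1, 1, 0]]

Take x = uj: its F-coordinates are the j-th standard unit vector, so P e_j — column j of P — equals [uj]_G.
u1 = 2w1 + 2w2 - w3, giving column 1 = <2, 2, -1>; repeating for each j gives P = [[2, 1, 2], [2, -1, 0], [-1, 1, 0]].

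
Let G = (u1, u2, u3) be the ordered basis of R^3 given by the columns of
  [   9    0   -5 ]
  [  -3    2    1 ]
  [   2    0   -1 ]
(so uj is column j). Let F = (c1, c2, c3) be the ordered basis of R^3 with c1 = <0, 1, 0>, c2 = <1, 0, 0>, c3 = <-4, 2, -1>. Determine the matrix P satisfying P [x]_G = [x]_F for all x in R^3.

Column j of P is [uj]_F, since P maps G-coordinates to F-coordinates.
Expressing u1 in F: u1 = c1 + c2 - 2c3, so column 1 of P is <1, 1, -2>.
Doing the same for each uj gives P = [[1, 2, -1], [1, 0, -1], [-2, 0, 1]].

[[1, 2, -1], [1, 0, -1], [-2, 0, 1]]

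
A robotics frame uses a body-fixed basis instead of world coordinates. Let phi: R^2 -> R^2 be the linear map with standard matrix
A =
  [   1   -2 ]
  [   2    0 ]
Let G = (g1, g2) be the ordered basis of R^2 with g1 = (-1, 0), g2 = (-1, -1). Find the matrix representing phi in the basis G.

The j-th column of [phi]_G is [phi(gj)]_G.
phi(g1) = A g1 = (-1, -2) = -g1 + 2g2, so column 1 is (-1, 2).
Repeating for g2 and assembling the columns gives [[-1, -3], [2, 2]].

[[-1, -3], [2, 2]]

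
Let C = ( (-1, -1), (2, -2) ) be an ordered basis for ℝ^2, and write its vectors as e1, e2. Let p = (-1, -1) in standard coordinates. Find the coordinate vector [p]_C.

(1, 0)

[p]_C is the unique c with M c = p, where M has columns e1, e2.
System: -c_1 + 2c_2 = -1, -c_1 - 2c_2 = -1; solving gives c_1 = 1, c_2 = 0.
Check: e1 + 0·e2 = (-1, -1).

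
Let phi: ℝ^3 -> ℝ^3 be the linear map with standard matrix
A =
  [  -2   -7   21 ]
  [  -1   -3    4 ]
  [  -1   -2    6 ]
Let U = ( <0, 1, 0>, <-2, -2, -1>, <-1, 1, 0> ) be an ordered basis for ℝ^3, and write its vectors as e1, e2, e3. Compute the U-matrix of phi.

The j-th column of [phi]_U is [phi(ej)]_U.
phi(e1) = A e1 = <-7, -3, -2> = -2e1 + 2e2 + 3e3, so column 1 is <-2, 2, 3>.
Repeating for e2, e3 and assembling the columns gives [[-2, 1, -3], [2, 0, 1], [3, 3, 3]].

[[-2, 1, -3], [2, 0, 1], [3, 3, 3]]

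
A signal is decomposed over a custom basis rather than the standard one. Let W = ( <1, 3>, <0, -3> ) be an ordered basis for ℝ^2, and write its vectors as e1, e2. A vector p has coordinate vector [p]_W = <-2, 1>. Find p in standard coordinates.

<-2, -9>

p = M [p]_W, where M has columns e1, e2.
Carrying out the matrix-vector product, p = <-2, -9>.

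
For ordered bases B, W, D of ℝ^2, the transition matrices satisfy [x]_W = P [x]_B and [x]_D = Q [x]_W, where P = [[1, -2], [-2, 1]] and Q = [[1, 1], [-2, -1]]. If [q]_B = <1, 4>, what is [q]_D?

<-5, 12>

First [q]_W = P [q]_B = <-7, 2>.
Then [q]_D = Q [q]_W = <-5, 12>.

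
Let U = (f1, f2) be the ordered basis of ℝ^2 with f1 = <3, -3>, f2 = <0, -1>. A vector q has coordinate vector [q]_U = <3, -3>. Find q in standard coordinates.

<9, -6>

The coordinates say q = 3f1 - 3f2; adding the scaled basis vectors gives <9, -6>.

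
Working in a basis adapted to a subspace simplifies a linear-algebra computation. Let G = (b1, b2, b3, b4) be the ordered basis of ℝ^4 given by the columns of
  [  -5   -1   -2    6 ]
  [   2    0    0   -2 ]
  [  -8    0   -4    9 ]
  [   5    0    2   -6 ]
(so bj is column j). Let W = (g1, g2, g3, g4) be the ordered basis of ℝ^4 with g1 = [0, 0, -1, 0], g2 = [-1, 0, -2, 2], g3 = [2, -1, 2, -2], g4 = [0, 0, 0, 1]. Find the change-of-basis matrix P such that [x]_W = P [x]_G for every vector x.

[[2, -2, 0, -1], [1, 1, 2, -2], [-2, 0, 0, 2], [-1, -2, -2, 2]]

Take x = bj: its G-coordinates are the j-th standard unit vector, so P e_j — column j of P — equals [bj]_W.
b1 = 2g1 + g2 - 2g3 - g4, giving column 1 = [2, 1, -2, -1]; repeating for each j gives P = [[2, -2, 0, -1], [1, 1, 2, -2], [-2, 0, 0, 2], [-1, -2, -2, 2]].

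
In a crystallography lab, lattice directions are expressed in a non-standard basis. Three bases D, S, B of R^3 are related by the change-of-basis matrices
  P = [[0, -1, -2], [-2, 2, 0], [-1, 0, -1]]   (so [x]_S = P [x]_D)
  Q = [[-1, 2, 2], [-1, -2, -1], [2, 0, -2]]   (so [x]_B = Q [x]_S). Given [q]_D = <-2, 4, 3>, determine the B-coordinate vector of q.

Composing the changes, [q]_B = Q P [q]_D.
Q P = [[-6, 5, 0], [5, -3, 3], [2, -2, -2]]; applying this to <-2, 4, 3> gives <32, -13, -18>.

<32, -13, -18>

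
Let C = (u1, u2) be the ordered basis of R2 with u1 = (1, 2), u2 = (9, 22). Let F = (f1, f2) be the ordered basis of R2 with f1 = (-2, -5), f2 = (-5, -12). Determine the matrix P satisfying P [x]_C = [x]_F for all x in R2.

[[2, -2], [-1, -1]]

Let M have columns uj and N have columns fj. Then for every x, N [x]_F = x = M [x]_C, so P = N^(-1) M.
Since det N = -1, N^(-1) has integer entries; multiplying gives P = [[2, -2], [-1, -1]].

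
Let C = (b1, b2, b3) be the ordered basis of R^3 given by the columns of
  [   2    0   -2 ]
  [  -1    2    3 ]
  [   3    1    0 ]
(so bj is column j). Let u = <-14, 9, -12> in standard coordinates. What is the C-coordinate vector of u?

[u]_C is the unique c with M c = u, where M has columns b1, ..., b3.
Gaussian elimination on [M | u] yields c = (-3, -3, 4).
Check: -3b1 - 3b2 + 4b3 = <-14, 9, -12>.

<-3, -3, 4>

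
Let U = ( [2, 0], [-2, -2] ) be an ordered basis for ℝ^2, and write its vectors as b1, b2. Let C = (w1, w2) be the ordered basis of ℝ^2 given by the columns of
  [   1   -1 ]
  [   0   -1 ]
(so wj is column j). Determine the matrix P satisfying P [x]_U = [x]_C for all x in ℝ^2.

[[2, 0], [0, 2]]

Take x = bj: its U-coordinates are the j-th standard unit vector, so P e_j — column j of P — equals [bj]_C.
b1 = 2w1 + 0·w2, giving column 1 = [2, 0]; repeating for each j gives P = [[2, 0], [0, 2]].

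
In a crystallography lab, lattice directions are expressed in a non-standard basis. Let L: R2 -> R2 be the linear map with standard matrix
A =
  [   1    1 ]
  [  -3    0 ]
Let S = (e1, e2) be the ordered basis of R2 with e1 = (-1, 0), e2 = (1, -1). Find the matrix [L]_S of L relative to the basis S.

[[-2, 3], [-3, 3]]

The j-th column of [L]_S is [L(ej)]_S.
L(e1) = A e1 = (-1, 3) = -2e1 - 3e2, so column 1 is (-2, -3).
Repeating for e2 and assembling the columns gives [[-2, 3], [-3, 3]].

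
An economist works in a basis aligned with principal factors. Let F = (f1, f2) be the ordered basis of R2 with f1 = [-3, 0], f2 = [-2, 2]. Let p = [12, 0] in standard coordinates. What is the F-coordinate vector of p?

[p]_F is the unique c with M c = p, where M has columns f1, f2.
System: -3c_1 - 2c_2 = 12, 0c_1 + 2c_2 = 0; solving gives c_1 = -4, c_2 = 0.
Check: -4f1 + 0·f2 = [12, 0].

[-4, 0]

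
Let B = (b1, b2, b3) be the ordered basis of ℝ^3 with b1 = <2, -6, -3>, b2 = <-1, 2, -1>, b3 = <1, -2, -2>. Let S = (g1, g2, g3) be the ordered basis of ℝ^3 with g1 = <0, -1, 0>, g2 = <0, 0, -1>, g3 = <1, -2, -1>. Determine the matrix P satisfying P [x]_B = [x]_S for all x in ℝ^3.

Take x = bj: its B-coordinates are the j-th standard unit vector, so P e_j — column j of P — equals [bj]_S.
b1 = 2g1 + g2 + 2g3, giving column 1 = <2, 1, 2>; repeating for each j gives P = [[2, 0, 0], [1, 2, 1], [2, -1, 1]].

[[2, 0, 0], [1, 2, 1], [2, -1, 1]]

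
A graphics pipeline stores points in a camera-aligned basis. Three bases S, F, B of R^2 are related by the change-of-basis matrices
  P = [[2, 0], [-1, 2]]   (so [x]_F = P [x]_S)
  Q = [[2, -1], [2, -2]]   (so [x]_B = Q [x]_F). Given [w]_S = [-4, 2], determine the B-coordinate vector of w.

[-24, -32]

Composing the changes, [w]_B = Q P [w]_S.
Q P = [[5, -2], [6, -4]]; applying this to [-4, 2] gives [-24, -32].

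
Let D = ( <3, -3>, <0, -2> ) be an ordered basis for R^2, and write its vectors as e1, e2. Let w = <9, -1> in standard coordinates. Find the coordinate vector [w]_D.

<3, -4>

[w]_D is the unique c with M c = w, where M has columns e1, e2.
System: 3c_1 + 0c_2 = 9, -3c_1 - 2c_2 = -1; solving gives c_1 = 3, c_2 = -4.
Check: 3e1 - 4e2 = <9, -1>.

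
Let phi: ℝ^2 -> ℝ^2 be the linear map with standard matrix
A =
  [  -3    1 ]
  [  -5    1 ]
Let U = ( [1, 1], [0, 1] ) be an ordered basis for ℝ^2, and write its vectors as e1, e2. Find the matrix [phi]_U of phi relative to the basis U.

[[-2, 1], [-2, 0]]

The j-th column of [phi]_U is [phi(ej)]_U.
phi(e1) = A e1 = [-2, -4] = -2e1 - 2e2, so column 1 is [-2, -2].
Repeating for e2 and assembling the columns gives [[-2, 1], [-2, 0]].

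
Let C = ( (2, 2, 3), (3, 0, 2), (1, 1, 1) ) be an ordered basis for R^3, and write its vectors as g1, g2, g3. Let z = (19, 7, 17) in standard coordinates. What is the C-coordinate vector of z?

(2, 4, 3)

We seek scalars with c_1 g1 + ... + c_3 g3 = z; equivalently solve M c = z where the columns of M are g1, ..., g3.
Gaussian elimination on [M | z] yields c = (2, 4, 3).
Check: 2g1 + 4g2 + 3g3 = (19, 7, 17).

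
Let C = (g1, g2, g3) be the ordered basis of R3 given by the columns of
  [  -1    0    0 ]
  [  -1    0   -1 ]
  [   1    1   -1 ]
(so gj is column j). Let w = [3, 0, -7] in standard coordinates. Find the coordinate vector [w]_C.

[w]_C is the unique c with M c = w, where M has columns g1, ..., g3.
Row-reducing the augmented matrix [M | w] gives c = (-3, -1, 3).
Check: -3g1 - g2 + 3g3 = [3, 0, -7].

[-3, -1, 3]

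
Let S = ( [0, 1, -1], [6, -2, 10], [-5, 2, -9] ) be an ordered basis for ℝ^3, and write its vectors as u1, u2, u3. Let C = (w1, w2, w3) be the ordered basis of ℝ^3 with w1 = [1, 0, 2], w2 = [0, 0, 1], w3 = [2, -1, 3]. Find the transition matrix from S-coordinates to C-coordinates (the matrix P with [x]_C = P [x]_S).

Take x = uj: its S-coordinates are the j-th standard unit vector, so P e_j — column j of P — equals [uj]_C.
u1 = 2w1 - 2w2 - w3, giving column 1 = [2, -2, -1]; repeating for each j gives P = [[2, 2, -1], [-2, 0, -1], [-1, 2, -2]].

[[2, 2, -1], [-2, 0, -1], [-1, 2, -2]]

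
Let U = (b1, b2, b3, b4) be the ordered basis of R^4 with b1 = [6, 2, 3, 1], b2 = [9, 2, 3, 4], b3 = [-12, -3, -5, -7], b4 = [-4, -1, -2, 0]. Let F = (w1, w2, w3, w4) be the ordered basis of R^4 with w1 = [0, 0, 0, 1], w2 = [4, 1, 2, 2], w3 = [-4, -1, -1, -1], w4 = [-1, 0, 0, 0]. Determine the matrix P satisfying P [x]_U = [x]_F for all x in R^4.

Let M have columns bj and N have columns wj. Then for every x, N [x]_F = x = M [x]_U, so P = N^(-1) M.
Since det N = 1, N^(-1) has integer entries; multiplying gives P = [[-2, 1, -2, 2], [1, 1, -2, -1], [-1, -1, 1, 0], [2, -1, 0, 0]].

[[-2, 1, -2, 2], [1, 1, -2, -1], [-1, -1, 1, 0], [2, -1, 0, 0]]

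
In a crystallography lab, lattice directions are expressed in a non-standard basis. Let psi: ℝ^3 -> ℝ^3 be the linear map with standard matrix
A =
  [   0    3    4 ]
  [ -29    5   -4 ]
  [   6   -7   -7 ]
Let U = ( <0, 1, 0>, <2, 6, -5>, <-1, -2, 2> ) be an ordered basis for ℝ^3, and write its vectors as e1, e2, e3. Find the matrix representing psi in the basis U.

[[-3, -2, 3], [1, -1, 2], [-1, 0, 2]]

With P the matrix whose columns are e1, ..., e3, [psi]_U = P^(-1) A P.
Column by column: psi(e1) = A e1 = <3, 5, -7>; its U-coordinates <-3, 1, -1> give column 1.
Continuing for each basis vector yields [psi]_U = [[-3, -2, 3], [1, -1, 2], [-1, 0, 2]].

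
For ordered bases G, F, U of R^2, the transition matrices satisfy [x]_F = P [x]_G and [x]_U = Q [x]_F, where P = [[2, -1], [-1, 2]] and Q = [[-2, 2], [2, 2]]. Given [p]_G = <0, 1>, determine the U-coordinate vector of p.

Composing the changes, [p]_U = Q P [p]_G.
Q P = [[-6, 6], [2, 2]]; applying this to <0, 1> gives <6, 2>.

<6, 2>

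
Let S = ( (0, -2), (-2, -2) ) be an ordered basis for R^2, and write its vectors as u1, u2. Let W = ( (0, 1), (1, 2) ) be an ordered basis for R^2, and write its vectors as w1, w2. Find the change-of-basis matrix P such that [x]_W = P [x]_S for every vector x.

Let M have columns uj and N have columns wj. Then for every x, N [x]_W = x = M [x]_S, so P = N^(-1) M.
Since det N = -1, N^(-1) has integer entries; multiplying gives P = [[-2, 2], [0, -2]].

[[-2, 2], [0, -2]]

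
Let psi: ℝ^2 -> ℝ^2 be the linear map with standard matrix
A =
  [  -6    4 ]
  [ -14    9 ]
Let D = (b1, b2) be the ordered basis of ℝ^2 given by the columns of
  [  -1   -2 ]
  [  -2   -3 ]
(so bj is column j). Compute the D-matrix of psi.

With P the matrix whose columns are b1, b2, [psi]_D = P^(-1) A P.
Column by column: psi(b1) = A b1 = <-2, -4>; its D-coordinates <2, 0> give column 1.
Continuing for each basis vector yields [psi]_D = [[2, -2], [0, 1]].

[[2, -2], [0, 1]]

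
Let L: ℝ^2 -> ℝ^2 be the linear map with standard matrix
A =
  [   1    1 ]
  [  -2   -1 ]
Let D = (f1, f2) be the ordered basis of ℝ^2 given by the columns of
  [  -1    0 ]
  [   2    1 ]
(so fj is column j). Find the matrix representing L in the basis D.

[[-1, -1], [2, 1]]

Let P have columns f1, f2. Then [L]_D = P^(-1) A P.
Here det P = -1, so P^(-1) is integer; computing A P first and then P^(-1)(A P) gives [[-1, -1], [2, 1]].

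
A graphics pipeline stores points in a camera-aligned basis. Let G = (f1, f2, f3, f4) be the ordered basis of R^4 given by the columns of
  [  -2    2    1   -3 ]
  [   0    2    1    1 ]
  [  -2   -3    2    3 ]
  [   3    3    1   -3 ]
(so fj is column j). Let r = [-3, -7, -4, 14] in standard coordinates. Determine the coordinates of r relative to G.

Write r = c_1 f1 + ... + c_4 f4 and solve for the c_i.
Gaussian elimination on [M | r] yields c = (4, -3, 2, -3).
Check: 4f1 - 3f2 + 2f3 - 3f4 = [-3, -7, -4, 14].

[4, -3, 2, -3]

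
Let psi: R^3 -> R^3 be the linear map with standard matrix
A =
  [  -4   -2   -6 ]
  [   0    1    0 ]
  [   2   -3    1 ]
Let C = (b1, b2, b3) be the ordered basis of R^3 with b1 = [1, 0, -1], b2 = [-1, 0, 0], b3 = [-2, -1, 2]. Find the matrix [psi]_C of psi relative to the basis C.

The j-th column of [psi]_C is [psi(bj)]_C.
psi(b1) = A b1 = [2, 0, 1] = -b1 - 3b2 + 0·b3, so column 1 is [-1, -3, 0].
Repeating for b2, b3 and assembling the columns gives [[-1, 2, 1], [-3, -2, 1], [0, 0, 1]].

[[-1, 2, 1], [-3, -2, 1], [0, 0, 1]]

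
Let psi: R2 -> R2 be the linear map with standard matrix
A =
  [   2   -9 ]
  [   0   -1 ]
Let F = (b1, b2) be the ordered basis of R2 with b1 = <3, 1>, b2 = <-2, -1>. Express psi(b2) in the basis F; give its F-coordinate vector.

Column 2 of [psi]_F is the F-coordinate vector of psi(b2).
In standard coordinates psi(b2) = A b2 = <5, 1>.
Converting to F: <5, 1> = 3b1 + 2b2, so the coordinate vector is <3, 2>.

<3, 2>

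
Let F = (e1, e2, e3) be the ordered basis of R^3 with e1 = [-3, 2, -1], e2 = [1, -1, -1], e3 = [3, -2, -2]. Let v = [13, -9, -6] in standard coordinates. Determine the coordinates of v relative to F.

We seek scalars with c_1 e1 + ... + c_3 e3 = v; equivalently solve M c = v where the columns of M are e1, ..., e3.
Row-reducing the augmented matrix [M | v] gives c = (-1, 1, 3).
Check: -e1 + e2 + 3e3 = [13, -9, -6].

[-1, 1, 3]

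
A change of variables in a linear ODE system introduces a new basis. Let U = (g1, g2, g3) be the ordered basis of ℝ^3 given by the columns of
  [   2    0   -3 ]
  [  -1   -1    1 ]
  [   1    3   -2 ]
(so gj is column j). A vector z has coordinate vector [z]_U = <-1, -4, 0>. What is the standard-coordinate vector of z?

z = M [z]_U, where M has columns g1, ..., g3.
Carrying out the matrix-vector product, z = <-2, 5, -13>.

<-2, 5, -13>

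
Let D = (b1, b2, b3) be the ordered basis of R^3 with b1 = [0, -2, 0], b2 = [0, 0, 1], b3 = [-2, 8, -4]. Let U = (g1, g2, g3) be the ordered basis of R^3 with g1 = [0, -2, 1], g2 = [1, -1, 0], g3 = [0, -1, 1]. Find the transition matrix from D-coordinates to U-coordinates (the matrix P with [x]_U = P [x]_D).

[[2, -1, -2], [0, 0, -2], [-2, 2, -2]]

Column j of P is [bj]_U, since P maps D-coordinates to U-coordinates.
Expressing b1 in U: b1 = 2g1 + 0·g2 - 2g3, so column 1 of P is [2, 0, -2].
Doing the same for each bj gives P = [[2, -1, -2], [0, 0, -2], [-2, 2, -2]].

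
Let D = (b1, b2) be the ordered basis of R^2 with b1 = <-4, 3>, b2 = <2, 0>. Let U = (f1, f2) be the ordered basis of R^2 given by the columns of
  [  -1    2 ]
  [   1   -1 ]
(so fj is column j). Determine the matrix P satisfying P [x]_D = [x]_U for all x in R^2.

Column j of P is [bj]_U, since P maps D-coordinates to U-coordinates.
Expressing b1 in U: b1 = 2f1 - f2, so column 1 of P is <2, -1>.
Doing the same for each bj gives P = [[2, 2], [-1, 2]].

[[2, 2], [-1, 2]]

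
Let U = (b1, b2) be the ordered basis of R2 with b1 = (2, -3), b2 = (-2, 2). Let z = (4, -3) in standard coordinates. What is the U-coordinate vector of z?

[z]_U is the unique c with M c = z, where M has columns b1, b2.
System: 2c_1 - 2c_2 = 4, -3c_1 + 2c_2 = -3; solving gives c_1 = -1, c_2 = -3.
Check: -b1 - 3b2 = (4, -3).

(-1, -3)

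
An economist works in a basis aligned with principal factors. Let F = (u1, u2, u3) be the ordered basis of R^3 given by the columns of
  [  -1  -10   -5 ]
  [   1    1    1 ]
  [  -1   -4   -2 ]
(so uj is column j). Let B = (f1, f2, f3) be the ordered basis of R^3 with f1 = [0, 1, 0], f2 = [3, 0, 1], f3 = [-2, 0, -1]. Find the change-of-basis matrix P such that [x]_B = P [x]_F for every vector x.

Column j of P is [uj]_B, since P maps F-coordinates to B-coordinates.
Expressing u1 in B: u1 = f1 + f2 + 2f3, so column 1 of P is [1, 1, 2].
Doing the same for each uj gives P = [[1, 1, 1], [1, -2, -1], [2, 2, 1]].

[[1, 1, 1], [1, -2, -1], [2, 2, 1]]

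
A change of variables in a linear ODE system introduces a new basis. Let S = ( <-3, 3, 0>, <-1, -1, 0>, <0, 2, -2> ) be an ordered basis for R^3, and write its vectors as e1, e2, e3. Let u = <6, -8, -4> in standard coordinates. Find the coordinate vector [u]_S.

<-3, 3, 2>

We seek scalars with c_1 e1 + ... + c_3 e3 = u; equivalently solve M c = u where the columns of M are e1, ..., e3.
Solving this 3x3 system gives c = (-3, 3, 2).
Check: -3e1 + 3e2 + 2e3 = <6, -8, -4>.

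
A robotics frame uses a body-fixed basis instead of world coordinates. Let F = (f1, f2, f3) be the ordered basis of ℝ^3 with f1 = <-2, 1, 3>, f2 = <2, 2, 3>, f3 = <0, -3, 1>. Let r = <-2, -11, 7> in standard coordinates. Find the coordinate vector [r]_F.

<1, 0, 4>

We seek scalars with c_1 f1 + ... + c_3 f3 = r; equivalently solve M c = r where the columns of M are f1, ..., f3.
Row-reducing the augmented matrix [M | r] gives c = (1, 0, 4).
Check: f1 + 0·f2 + 4f3 = <-2, -11, 7>.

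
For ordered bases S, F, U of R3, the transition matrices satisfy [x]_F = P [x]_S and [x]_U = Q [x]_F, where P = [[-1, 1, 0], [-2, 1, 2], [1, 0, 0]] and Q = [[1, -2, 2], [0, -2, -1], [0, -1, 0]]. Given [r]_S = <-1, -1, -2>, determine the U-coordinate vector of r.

Apply P to get F-coordinates <0, -3, -1>, then Q to get U-coordinates.
The result is [r]_U = <4, 7, 3>.

<4, 7, 3>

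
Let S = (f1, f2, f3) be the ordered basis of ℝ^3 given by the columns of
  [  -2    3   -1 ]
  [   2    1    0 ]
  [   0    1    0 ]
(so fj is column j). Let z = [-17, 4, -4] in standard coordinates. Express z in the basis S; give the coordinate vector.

[4, -4, -3]

[z]_S is the unique c with M c = z, where M has columns f1, ..., f3.
Gaussian elimination on [M | z] yields c = (4, -4, -3).
Check: 4f1 - 4f2 - 3f3 = [-17, 4, -4].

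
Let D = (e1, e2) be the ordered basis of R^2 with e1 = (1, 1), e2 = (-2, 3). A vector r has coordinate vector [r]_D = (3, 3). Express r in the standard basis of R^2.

(-3, 12)

r = M [r]_D, where M has columns e1, e2.
Carrying out the matrix-vector product, r = (-3, 12).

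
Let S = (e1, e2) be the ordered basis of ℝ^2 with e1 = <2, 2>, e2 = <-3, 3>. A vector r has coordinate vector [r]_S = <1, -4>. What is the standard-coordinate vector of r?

The coordinates say r = e1 - 4e2; adding the scaled basis vectors gives <14, -10>.

<14, -10>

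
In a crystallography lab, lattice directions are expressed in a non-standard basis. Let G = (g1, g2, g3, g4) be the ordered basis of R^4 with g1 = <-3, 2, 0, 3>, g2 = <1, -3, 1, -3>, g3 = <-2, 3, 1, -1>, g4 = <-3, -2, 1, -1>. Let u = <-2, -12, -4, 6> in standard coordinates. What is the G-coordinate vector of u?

<-2, -4, -4, 4>

We seek scalars with c_1 g1 + ... + c_4 g4 = u; equivalently solve M c = u where the columns of M are g1, ..., g4.
Gaussian elimination on [M | u] yields c = (-2, -4, -4, 4).
Check: -2g1 - 4g2 - 4g3 + 4g4 = <-2, -12, -4, 6>.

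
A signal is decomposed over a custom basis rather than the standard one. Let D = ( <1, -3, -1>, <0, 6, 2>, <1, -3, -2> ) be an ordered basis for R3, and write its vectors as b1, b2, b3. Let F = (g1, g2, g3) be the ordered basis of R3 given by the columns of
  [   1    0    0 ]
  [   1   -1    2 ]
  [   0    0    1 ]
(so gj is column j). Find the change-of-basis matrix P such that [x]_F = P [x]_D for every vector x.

[[1, 0, 1], [2, -2, 0], [-1, 2, -2]]

Take x = bj: its D-coordinates are the j-th standard unit vector, so P e_j — column j of P — equals [bj]_F.
b1 = g1 + 2g2 - g3, giving column 1 = <1, 2, -1>; repeating for each j gives P = [[1, 0, 1], [2, -2, 0], [-1, 2, -2]].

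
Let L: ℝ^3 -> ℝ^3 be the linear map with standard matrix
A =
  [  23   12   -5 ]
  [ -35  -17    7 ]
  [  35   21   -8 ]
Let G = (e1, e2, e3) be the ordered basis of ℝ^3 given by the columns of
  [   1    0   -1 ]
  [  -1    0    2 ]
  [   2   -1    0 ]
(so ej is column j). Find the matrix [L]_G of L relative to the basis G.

With P the matrix whose columns are e1, ..., e3, [L]_G = P^(-1) A P.
Column by column: L(e1) = A e1 = (1, -4, -2); its G-coordinates (-2, -2, -3) give column 1.
Continuing for each basis vector yields [L]_G = [[-2, 3, 3], [-2, -2, -1], [-3, -2, 2]].

[[-2, 3, 3], [-2, -2, -1], [-3, -2, 2]]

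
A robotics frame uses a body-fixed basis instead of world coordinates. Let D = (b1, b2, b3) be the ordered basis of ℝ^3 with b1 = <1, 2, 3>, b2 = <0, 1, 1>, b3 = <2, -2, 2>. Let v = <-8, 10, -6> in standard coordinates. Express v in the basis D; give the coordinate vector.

<0, 2, -4>

[v]_D is the unique c with M c = v, where M has columns b1, ..., b3.
Solving this 3x3 system gives c = (0, 2, -4).
Check: 0·b1 + 2b2 - 4b3 = <-8, 10, -6>.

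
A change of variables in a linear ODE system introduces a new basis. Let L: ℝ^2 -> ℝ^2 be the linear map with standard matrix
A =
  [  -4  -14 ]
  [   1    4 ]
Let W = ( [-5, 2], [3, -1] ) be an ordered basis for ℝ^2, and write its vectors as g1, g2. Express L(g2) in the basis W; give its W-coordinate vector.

Compute L(g2) = A g2 = [2, -1] in standard coordinates.
Then write this in W-coordinates: solve for y in y_1 g1 + y_2 g2 = [2, -1].
This gives y = [-1, -1], which is column 2 of [L]_W.

[-1, -1]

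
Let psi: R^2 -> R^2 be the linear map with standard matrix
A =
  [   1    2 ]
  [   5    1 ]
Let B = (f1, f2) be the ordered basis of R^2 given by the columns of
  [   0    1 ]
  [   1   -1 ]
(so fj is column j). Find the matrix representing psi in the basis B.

The j-th column of [psi]_B is [psi(fj)]_B.
psi(f1) = A f1 = [2, 1] = 3f1 + 2f2, so column 1 is [3, 2].
Repeating for f2 and assembling the columns gives [[3, 3], [2, -1]].

[[3, 3], [2, -1]]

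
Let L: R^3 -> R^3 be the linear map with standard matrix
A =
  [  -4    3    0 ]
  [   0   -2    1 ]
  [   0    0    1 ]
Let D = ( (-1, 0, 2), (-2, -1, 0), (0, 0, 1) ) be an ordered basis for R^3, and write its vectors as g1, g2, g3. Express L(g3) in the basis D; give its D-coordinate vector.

Compute L(g3) = A g3 = (0, 1, 1) in standard coordinates.
Then write this in D-coordinates: solve for y in y_1 g1 + ... + y_3 g3 = (0, 1, 1).
This gives y = (2, -1, -3), which is column 3 of [L]_D.

(2, -1, -3)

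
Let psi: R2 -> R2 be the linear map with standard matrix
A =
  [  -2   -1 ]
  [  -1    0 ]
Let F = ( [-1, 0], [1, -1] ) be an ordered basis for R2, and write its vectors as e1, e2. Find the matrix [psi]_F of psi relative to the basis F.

Let P have columns e1, e2. Then [psi]_F = P^(-1) A P.
Here det P = 1, so P^(-1) is integer; computing A P first and then P^(-1)(A P) gives [[-3, 2], [-1, 1]].

[[-3, 2], [-1, 1]]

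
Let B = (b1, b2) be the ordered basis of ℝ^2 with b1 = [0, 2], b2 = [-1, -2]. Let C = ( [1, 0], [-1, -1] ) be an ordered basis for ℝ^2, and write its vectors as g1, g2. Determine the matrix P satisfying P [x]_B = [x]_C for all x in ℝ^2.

[[-2, 1], [-2, 2]]

Let M have columns bj and N have columns gj. Then for every x, N [x]_C = x = M [x]_B, so P = N^(-1) M.
Since det N = -1, N^(-1) has integer entries; multiplying gives P = [[-2, 1], [-2, 2]].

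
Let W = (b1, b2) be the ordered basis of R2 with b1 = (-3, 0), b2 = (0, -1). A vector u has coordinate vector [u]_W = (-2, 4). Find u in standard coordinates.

u = M [u]_W, where M has columns b1, b2.
Carrying out the matrix-vector product, u = (6, -4).

(6, -4)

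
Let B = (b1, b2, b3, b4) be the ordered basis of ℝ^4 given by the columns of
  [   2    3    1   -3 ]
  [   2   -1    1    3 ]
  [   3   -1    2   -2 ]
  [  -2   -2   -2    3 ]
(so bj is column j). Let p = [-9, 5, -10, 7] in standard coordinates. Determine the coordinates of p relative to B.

[-3, 1, 3, 3]

We seek scalars with c_1 b1 + ... + c_4 b4 = p; equivalently solve M c = p where the columns of M are b1, ..., b4.
Solving this 4x4 system gives c = (-3, 1, 3, 3).
Check: -3b1 + b2 + 3b3 + 3b4 = [-9, 5, -10, 7].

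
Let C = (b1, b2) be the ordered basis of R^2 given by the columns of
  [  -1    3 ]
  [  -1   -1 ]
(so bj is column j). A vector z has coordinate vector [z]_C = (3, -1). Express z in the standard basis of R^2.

By definition z = 3b1 - b2.
Summing componentwise gives (-6, -2).

(-6, -2)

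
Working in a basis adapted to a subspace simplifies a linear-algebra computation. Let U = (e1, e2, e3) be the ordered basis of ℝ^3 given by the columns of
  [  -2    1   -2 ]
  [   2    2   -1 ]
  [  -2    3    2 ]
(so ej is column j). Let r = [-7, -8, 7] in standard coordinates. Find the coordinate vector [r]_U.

We seek scalars with c_1 e1 + ... + c_3 e3 = r; equivalently solve M c = r where the columns of M are e1, ..., e3.
Gaussian elimination on [M | r] yields c = (-1, -1, 4).
Check: -e1 - e2 + 4e3 = [-7, -8, 7].

[-1, -1, 4]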